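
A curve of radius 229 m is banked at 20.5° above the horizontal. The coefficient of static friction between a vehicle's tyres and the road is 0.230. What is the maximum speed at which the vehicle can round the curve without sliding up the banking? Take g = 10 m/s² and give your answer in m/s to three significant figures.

At the maximum speed, friction acts down the slope at its limiting value f = μN. Radially (horizontal, toward centre): N sinθ + μN cosθ = mv²/r. Vertically: N cosθ − μN sinθ = mg.
Dividing: v² = r g (sinθ + μcosθ)/(cosθ − μsinθ).
sinθ + μcosθ = 0.3502 + 0.230×0.9367 = 0.5656; cosθ − μsinθ = 0.9367 − 0.230×0.3502 = 0.8561.
v² = 229 × 10.0 × 0.5656/0.8561 = 1513 m²/s², so v = 38.90 m/s.

38.9 m/s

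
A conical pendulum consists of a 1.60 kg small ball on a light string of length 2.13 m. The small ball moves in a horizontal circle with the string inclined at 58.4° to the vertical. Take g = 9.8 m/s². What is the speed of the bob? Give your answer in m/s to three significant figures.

5.38 m/s

The radius of the circle is r = L sinθ = 2.13 × sin 58.4° = 1.814 m.
Horizontally T sinθ = mv²/r and vertically T cosθ = mg, so tanθ = v²/(rg).
v = √(r g tanθ) = √(1.814 × 9.8 × 1.625) = √28.90 = 5.376 m/s.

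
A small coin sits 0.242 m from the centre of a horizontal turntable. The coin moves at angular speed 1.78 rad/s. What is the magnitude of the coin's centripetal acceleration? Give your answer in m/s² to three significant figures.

0.767 m/s²

v = ωr = 1.78 × 0.242 = 0.4308 m/s.
a_c = v²/r = (0.4308)²/0.242 = 0.1856/0.242 = 0.7668 m/s².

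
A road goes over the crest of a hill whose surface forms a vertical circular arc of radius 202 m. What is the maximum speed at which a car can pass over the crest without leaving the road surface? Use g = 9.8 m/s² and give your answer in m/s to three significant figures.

At the crest the centre of the circle is below the car, so the net downward (centripetal) force is mg − N = mv²/r.
The car leaves the road when N → 0, giving v_max = √(g r) = √(9.8 × 202) = 44.49 m/s.

44.5 m/s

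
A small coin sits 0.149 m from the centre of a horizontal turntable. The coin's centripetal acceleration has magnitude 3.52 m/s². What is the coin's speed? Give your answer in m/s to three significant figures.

0.724 m/s

a_c = v²/r ⇒ v = √(a_c · r) = √(3.52 × 0.149) = √0.5245 = 0.7242 m/s.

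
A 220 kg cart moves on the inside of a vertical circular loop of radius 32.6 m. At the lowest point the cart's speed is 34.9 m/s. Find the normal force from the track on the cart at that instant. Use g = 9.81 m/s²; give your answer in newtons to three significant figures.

10400 N

At the lowest point, N points up (toward the centre) and the weight mg points down (away from the centre), so the net inward force is N − mg = mv²/r.
N = m(v²/r + g) = 220 × ((34.9)²/32.6 + 9.81) = 220 × (37.36 + 9.81) = 220 × 47.17 = 10380 N.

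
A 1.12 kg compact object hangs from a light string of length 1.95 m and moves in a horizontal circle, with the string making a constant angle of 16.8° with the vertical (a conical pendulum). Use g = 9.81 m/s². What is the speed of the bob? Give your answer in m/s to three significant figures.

The radius of the circle is r = L sinθ = 1.95 × sin 16.8° = 0.5636 m.
Horizontally T sinθ = mv²/r and vertically T cosθ = mg, so tanθ = v²/(rg).
v = √(r g tanθ) = √(0.5636 × 9.81 × 0.3019) = √1.669 = 1.292 m/s.

1.29 m/s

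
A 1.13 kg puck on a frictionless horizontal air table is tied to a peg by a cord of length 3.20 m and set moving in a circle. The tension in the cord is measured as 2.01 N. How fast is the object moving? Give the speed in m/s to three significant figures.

2.39 m/s

T = m v²/r ⇒ v = √(T r / m) = √(2.01 × 3.20 / 1.13) = √5.692 = 2.386 m/s.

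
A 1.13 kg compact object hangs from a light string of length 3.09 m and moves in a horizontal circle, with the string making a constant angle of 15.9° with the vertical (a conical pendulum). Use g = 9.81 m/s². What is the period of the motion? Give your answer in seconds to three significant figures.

3.46 s

r = L sinθ = 0.8465 m. From T sinθ = mω²r and T cosθ = mg: tanθ = ω²r/g, so ω² = g tanθ / r = g/(L cosθ).
ω = √(g/(L cosθ)) = √(9.81/(3.09 × 0.9617)) = √3.301 = 1.817 rad/s.
Period = 2π/ω = 3.458 s.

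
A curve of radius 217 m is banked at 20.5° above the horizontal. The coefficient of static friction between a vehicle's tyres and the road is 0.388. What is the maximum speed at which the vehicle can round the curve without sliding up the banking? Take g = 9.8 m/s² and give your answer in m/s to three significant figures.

At the maximum speed, friction acts down the slope at its limiting value f = μN. Radially (horizontal, toward centre): N sinθ + μN cosθ = mv²/r. Vertically: N cosθ − μN sinθ = mg.
Dividing: v² = r g (sinθ + μcosθ)/(cosθ − μsinθ).
sinθ + μcosθ = 0.3502 + 0.388×0.9367 = 0.7136; cosθ − μsinθ = 0.9367 − 0.388×0.3502 = 0.8008.
v² = 217 × 9.8 × 0.7136/0.8008 = 1895 m²/s², so v = 43.53 m/s.

43.5 m/s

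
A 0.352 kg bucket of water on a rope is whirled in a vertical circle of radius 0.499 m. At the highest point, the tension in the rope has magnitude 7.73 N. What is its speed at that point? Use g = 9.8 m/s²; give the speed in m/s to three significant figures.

3.98 m/s

At the top, T + mg = mv²/r, so v = √(r(T/m + g)) = √(0.499 × (7.73/0.352 + 9.8)) = √(0.499 × 31.76) = √15.85 = 3.981 m/s.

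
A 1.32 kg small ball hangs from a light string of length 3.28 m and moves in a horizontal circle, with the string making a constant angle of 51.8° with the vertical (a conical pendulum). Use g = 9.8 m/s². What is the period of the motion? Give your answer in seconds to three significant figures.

2.86 s

r = L sinθ = 2.578 m. From T sinθ = mω²r and T cosθ = mg: tanθ = ω²r/g, so ω² = g tanθ / r = g/(L cosθ).
ω = √(g/(L cosθ)) = √(9.8/(3.28 × 0.6184)) = √4.831 = 2.198 rad/s.
Period = 2π/ω = 2.859 s.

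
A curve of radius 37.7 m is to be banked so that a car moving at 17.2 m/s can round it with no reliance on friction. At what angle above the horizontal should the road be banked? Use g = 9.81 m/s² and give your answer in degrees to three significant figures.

38.7°

With no friction, the horizontal component of the normal force provides the centripetal force: N sinθ = mv²/r, while N cosθ = mg vertically.
Dividing: tanθ = v²/(r g) = (17.2)²/(37.7 × 9.81) = 295.8/369.8 = 0.7999.
θ = arctan(0.7999) = 38.66°.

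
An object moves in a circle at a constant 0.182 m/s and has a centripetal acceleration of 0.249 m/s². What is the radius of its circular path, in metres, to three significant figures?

0.133 m

a_c = v²/r ⇒ r = v²/a_c = (0.182)²/0.249 = 0.03312/0.249 = 0.1330 m.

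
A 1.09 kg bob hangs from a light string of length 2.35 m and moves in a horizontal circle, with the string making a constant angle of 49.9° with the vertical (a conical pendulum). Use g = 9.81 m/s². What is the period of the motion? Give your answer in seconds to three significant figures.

2.47 s

r = L sinθ = 1.798 m. From T sinθ = mω²r and T cosθ = mg: tanθ = ω²r/g, so ω² = g tanθ / r = g/(L cosθ).
ω = √(g/(L cosθ)) = √(9.81/(2.35 × 0.6441)) = √6.481 = 2.546 rad/s.
Period = 2π/ω = 2.468 s.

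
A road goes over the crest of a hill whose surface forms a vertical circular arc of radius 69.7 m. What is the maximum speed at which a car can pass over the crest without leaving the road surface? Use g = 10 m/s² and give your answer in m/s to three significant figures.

26.4 m/s

At the crest the centre of the circle is below the car, so the net downward (centripetal) force is mg − N = mv²/r.
The car leaves the road when N → 0, giving v_max = √(g r) = √(10.0 × 69.7) = 26.40 m/s.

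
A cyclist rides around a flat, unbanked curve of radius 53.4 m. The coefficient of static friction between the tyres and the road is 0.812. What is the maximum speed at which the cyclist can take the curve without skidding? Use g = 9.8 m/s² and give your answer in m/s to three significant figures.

20.6 m/s

The only inward force on a level bend is static friction, so at the limit f_s = μ_s N = μ_s m g = m v²/r.
Mass cancels: v_max = √(μ_s g r) = √(0.812 × 9.8 × 53.4) = √424.9 = 20.61 m/s.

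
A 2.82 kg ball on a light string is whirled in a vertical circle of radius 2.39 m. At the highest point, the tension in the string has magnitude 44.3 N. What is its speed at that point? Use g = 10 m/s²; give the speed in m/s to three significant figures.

7.84 m/s

At the top, T + mg = mv²/r, so v = √(r(T/m + g)) = √(2.39 × (44.3/2.82 + 10.0)) = √(2.39 × 25.71) = √61.45 = 7.839 m/s.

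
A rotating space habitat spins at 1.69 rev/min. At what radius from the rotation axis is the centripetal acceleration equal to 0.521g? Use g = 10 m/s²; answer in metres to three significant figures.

166 m

ω = 1.69 rev/min × 2π/60 = 0.1770 rad/s.
a_c = ω²r = 0.521g ⇒ r = 0.521 × 10.0 / (0.1770)² = 5.210/0.03132 = 166.3 m.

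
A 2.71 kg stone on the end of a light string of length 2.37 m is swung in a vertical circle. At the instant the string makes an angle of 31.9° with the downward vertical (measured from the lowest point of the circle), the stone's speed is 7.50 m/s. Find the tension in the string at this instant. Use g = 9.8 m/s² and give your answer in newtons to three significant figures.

Take the radial direction toward the centre of the circle as positive. The component of the weight along the string toward the centre is −mg cos φ (φ measured from the bottom), so Newton's second law along the string gives T − mg cos φ = m v²/r.
cos 31.9° = 0.8490, so T = m(v²/r + g cos φ) = 2.71 × ((7.50)²/2.37 + 9.8 × 0.8490) = 2.71 × (23.73 + (8.320)) = 2.71 × 32.05 = 86.87 N.

86.9 N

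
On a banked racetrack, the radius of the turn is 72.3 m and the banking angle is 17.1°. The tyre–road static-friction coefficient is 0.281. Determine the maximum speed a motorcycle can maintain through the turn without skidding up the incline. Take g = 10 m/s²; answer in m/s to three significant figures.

At the maximum speed, friction acts down the slope at its limiting value f = μN. Radially (horizontal, toward centre): N sinθ + μN cosθ = mv²/r. Vertically: N cosθ − μN sinθ = mg.
Dividing: v² = r g (sinθ + μcosθ)/(cosθ − μsinθ).
sinθ + μcosθ = 0.2940 + 0.281×0.9558 = 0.5626; cosθ − μsinθ = 0.9558 − 0.281×0.2940 = 0.8732.
v² = 72.3 × 10.0 × 0.5626/0.8732 = 465.9 m²/s², so v = 21.58 m/s.

21.6 m/s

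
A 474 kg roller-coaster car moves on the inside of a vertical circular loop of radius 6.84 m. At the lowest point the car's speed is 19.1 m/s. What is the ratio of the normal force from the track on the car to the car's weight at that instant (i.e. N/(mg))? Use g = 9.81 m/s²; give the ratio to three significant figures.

6.44

At the bottom, N − mg = mv²/r, so N = m(v²/r + g) and N/(mg) = v²/(rg) + 1 = (19.1)²/(6.84 × 9.81) + 1 = 5.437 + 1 = 6.437.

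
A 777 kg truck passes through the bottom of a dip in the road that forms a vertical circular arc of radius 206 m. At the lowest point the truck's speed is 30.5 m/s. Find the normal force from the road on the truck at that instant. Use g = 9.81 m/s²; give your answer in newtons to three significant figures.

11100 N

At the lowest point, N points up (toward the centre) and the weight mg points down (away from the centre), so the net inward force is N − mg = mv²/r.
N = m(v²/r + g) = 777 × ((30.5)²/206 + 9.81) = 777 × (4.516 + 9.81) = 777 × 14.33 = 11130 N.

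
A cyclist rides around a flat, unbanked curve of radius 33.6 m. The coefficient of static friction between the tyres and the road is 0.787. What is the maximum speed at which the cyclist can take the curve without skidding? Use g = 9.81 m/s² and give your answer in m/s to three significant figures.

16.1 m/s

The only inward force on a level bend is static friction, so at the limit f_s = μ_s N = μ_s m g = m v²/r.
Mass cancels: v_max = √(μ_s g r) = √(0.787 × 9.81 × 33.6) = √259.4 = 16.11 m/s.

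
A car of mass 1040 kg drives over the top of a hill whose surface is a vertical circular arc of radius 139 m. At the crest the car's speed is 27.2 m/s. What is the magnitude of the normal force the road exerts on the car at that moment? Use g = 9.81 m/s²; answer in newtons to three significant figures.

4670 N

At the crest the centripetal acceleration points downward (toward the centre of the arc), so mg − N = mv²/r.
N = m(g − v²/r) = 1040 × (9.81 − (27.2)²/139) = 1040 × (9.81 − 5.323) = 1040 × 4.487 = 4667 N.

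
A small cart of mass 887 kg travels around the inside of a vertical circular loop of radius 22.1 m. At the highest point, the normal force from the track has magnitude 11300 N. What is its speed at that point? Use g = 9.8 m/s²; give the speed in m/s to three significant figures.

At the top, N + mg = mv²/r, so v = √(r(N/m + g)) = √(22.1 × (11300/887 + 9.8)) = √(22.1 × 22.54) = √498.1 = 22.32 m/s.

22.3 m/s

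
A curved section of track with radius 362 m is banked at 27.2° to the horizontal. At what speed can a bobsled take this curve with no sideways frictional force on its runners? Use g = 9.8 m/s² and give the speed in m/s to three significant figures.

42.7 m/s

On a frictionless banked curve, N sinθ = mv²/r and N cosθ = mg, so tanθ = v²/(rg).
v = √(r g tanθ) = √(362 × 9.8 × tan 27.2°) = √(362 × 9.8 × 0.5139) = √1823 = 42.70 m/s.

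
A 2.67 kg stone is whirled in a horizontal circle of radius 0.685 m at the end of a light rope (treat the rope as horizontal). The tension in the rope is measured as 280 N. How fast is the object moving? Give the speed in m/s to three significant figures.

8.48 m/s

T = m v²/r ⇒ v = √(T r / m) = √(280 × 0.685 / 2.67) = √71.84 = 8.476 m/s.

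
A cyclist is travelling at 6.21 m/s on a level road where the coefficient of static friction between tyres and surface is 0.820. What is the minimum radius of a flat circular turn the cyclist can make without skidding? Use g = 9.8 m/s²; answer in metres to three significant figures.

4.80 m

At the limit, μ_s m g = m v²/r, so r_min = v²/(μ_s g) = (6.21)²/(0.820 × 9.8) = 38.56/8.036 = 4.799 m.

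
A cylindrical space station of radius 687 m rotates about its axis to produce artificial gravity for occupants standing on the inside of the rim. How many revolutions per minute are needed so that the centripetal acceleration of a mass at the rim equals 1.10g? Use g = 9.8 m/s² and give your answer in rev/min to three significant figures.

1.20 rev/min

Require ω²r = 1.10g, so ω = √(1.10 × 9.8/687) = 0.1253 rad/s.
In rev/min: ω × 60/(2π) = 0.1253 × 60/(2π) = 1.196 rev/min.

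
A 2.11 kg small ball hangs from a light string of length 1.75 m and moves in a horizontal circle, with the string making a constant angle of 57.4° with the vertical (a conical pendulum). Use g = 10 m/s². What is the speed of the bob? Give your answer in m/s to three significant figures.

The radius of the circle is r = L sinθ = 1.75 × sin 57.4° = 1.474 m.
Horizontally T sinθ = mv²/r and vertically T cosθ = mg, so tanθ = v²/(rg).
v = √(r g tanθ) = √(1.474 × 10.0 × 1.564) = √23.05 = 4.801 m/s.

4.80 m/s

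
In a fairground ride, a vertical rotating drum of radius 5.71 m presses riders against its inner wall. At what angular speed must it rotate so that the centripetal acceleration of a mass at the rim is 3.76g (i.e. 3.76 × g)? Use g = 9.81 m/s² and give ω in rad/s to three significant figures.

2.54 rad/s

Centripetal acceleration a_c = ω²r. Setting ω²r = 3.76g:
ω = √(3.76g / r) = √(3.76 × 9.81 / 5.71) = √6.460 = 2.542 rad/s.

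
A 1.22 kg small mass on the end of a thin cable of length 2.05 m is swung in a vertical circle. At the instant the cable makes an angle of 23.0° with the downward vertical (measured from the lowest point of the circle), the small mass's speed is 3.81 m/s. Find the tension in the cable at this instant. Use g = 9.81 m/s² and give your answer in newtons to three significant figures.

19.7 N

Take the radial direction toward the centre of the circle as positive. The component of the weight along the string toward the centre is −mg cos φ (φ measured from the bottom), so Newton's second law along the string gives T − mg cos φ = m v²/r.
cos 23.0° = 0.9205, so T = m(v²/r + g cos φ) = 1.22 × ((3.81)²/2.05 + 9.81 × 0.9205) = 1.22 × (7.081 + (9.030)) = 1.22 × 16.11 = 19.66 N.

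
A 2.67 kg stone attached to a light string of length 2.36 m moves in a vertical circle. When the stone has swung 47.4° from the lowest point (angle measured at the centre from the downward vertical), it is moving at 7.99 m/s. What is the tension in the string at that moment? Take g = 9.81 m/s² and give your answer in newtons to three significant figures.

90.0 N

Take the radial direction toward the centre of the circle as positive. The component of the weight along the string toward the centre is −mg cos φ (φ measured from the bottom), so Newton's second law along the string gives T − mg cos φ = m v²/r.
cos 47.4° = 0.6769, so T = m(v²/r + g cos φ) = 2.67 × ((7.99)²/2.36 + 9.81 × 0.6769) = 2.67 × (27.05 + (6.640)) = 2.67 × 33.69 = 89.96 N.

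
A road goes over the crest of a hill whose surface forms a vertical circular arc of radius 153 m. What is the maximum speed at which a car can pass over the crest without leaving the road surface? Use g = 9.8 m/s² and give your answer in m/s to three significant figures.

At the crest the centre of the circle is below the car, so the net downward (centripetal) force is mg − N = mv²/r.
The car leaves the road when N → 0, giving v_max = √(g r) = √(9.8 × 153) = 38.72 m/s.

38.7 m/s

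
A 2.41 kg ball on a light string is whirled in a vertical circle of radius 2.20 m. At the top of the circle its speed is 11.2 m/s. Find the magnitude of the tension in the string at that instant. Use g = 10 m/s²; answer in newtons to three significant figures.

113 N

At the top, both T and the weight mg point inward (toward the centre), so T + mg = mv²/r.
T = m(v²/r − g) = 2.41 × ((11.2)²/2.20 − 10.0) = 2.41 × (57.02 − 10.0) = 2.41 × 47.02 = 113.3 N.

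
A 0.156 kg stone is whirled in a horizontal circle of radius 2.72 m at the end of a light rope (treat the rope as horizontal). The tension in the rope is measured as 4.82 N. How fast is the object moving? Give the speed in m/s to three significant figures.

9.17 m/s

T = m v²/r ⇒ v = √(T r / m) = √(4.82 × 2.72 / 0.156) = √84.04 = 9.167 m/s.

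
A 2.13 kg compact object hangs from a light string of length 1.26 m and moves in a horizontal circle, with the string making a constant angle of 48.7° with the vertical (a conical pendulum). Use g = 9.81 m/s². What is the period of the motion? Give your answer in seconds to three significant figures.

1.83 s

r = L sinθ = 0.9466 m. From T sinθ = mω²r and T cosθ = mg: tanθ = ω²r/g, so ω² = g tanθ / r = g/(L cosθ).
ω = √(g/(L cosθ)) = √(9.81/(1.26 × 0.6600)) = √11.80 = 3.435 rad/s.
Period = 2π/ω = 1.829 s.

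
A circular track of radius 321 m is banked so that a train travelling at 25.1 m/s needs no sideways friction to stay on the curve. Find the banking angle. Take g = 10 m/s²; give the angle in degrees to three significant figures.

With no friction, the horizontal component of the normal force provides the centripetal force: N sinθ = mv²/r, while N cosθ = mg vertically.
Dividing: tanθ = v²/(r g) = (25.1)²/(321 × 10.0) = 630.0/3210 = 0.1963.
θ = arctan(0.1963) = 11.10°.

11.1°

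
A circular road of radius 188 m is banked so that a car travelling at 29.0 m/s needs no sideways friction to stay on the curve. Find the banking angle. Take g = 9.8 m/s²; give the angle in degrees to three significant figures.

24.5°

With no friction, the horizontal component of the normal force provides the centripetal force: N sinθ = mv²/r, while N cosθ = mg vertically.
Dividing: tanθ = v²/(r g) = (29.0)²/(188 × 9.8) = 841.0/1842 = 0.4565.
θ = arctan(0.4565) = 24.54°.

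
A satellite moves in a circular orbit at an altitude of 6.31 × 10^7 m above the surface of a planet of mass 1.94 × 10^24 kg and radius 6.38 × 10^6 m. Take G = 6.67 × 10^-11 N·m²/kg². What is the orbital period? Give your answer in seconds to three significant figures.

r = R + h = 6.38 × 10^6 + 6.31 × 10^7 = 6.948 × 10^7 m. Gravity provides the centripetal force: G M m / r² = m v² / r ⇒ v = √(GM/r) = 1365 m/s.
T = 2πr/v = 2π × 6.948 × 10^7 / 1365 = 319900 s.

320000 s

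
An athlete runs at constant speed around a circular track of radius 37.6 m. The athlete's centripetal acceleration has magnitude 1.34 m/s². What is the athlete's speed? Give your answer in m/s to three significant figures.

a_c = v²/r ⇒ v = √(a_c · r) = √(1.34 × 37.6) = √50.38 = 7.098 m/s.

7.10 m/s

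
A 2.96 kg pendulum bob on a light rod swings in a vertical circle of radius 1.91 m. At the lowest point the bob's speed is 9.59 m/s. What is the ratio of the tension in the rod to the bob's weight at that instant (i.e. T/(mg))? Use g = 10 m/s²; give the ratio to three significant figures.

5.82

At the bottom, T − mg = mv²/r, so T = m(v²/r + g) and T/(mg) = v²/(rg) + 1 = (9.59)²/(1.91 × 10.0) + 1 = 4.815 + 1 = 5.815.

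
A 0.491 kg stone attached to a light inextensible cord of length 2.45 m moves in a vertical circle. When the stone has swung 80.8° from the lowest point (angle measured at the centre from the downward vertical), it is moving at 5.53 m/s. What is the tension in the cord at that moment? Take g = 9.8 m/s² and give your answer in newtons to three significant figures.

6.90 N

Take the radial direction toward the centre of the circle as positive. The component of the weight along the string toward the centre is −mg cos φ (φ measured from the bottom), so Newton's second law along the string gives T − mg cos φ = m v²/r.
cos 80.8° = 0.1599, so T = m(v²/r + g cos φ) = 0.491 × ((5.53)²/2.45 + 9.8 × 0.1599) = 0.491 × (12.48 + (1.567)) = 0.491 × 14.05 = 6.898 N.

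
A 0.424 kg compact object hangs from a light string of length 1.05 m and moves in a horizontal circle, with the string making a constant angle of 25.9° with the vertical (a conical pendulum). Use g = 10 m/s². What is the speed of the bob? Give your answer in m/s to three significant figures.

The radius of the circle is r = L sinθ = 1.05 × sin 25.9° = 0.4586 m.
Horizontally T sinθ = mv²/r and vertically T cosθ = mg, so tanθ = v²/(rg).
v = √(r g tanθ) = √(0.4586 × 10.0 × 0.4856) = √2.227 = 1.492 m/s.

1.49 m/s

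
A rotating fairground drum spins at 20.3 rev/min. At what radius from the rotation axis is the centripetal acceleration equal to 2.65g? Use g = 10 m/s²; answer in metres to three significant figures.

5.86 m

ω = 20.3 rev/min × 2π/60 = 2.126 rad/s.
a_c = ω²r = 2.65g ⇒ r = 2.65 × 10.0 / (2.126)² = 26.50/4.519 = 5.864 m.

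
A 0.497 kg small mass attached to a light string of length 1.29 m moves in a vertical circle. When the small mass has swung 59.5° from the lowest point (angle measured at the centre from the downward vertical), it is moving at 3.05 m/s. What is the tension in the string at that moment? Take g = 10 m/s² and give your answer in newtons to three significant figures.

Take the radial direction toward the centre of the circle as positive. The component of the weight along the string toward the centre is −mg cos φ (φ measured from the bottom), so Newton's second law along the string gives T − mg cos φ = m v²/r.
cos 59.5° = 0.5075, so T = m(v²/r + g cos φ) = 0.497 × ((3.05)²/1.29 + 10.0 × 0.5075) = 0.497 × (7.211 + (5.075)) = 0.497 × 12.29 = 6.106 N.

6.11 N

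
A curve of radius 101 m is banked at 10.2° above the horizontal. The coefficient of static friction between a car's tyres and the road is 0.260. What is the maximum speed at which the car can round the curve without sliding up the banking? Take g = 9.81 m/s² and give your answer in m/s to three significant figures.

21.4 m/s

At the maximum speed, friction acts down the slope at its limiting value f = μN. Radially (horizontal, toward centre): N sinθ + μN cosθ = mv²/r. Vertically: N cosθ − μN sinθ = mg.
Dividing: v² = r g (sinθ + μcosθ)/(cosθ − μsinθ).
sinθ + μcosθ = 0.1771 + 0.260×0.9842 = 0.4330; cosθ − μsinθ = 0.9842 − 0.260×0.1771 = 0.9382.
v² = 101 × 9.81 × 0.4330/0.9382 = 457.3 m²/s², so v = 21.38 m/s.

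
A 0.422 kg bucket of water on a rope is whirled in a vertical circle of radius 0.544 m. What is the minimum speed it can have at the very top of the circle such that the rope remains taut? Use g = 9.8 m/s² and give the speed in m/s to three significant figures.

At the top, both weight mg and T point toward the centre: T + mg = mv²/r.
At minimum speed T → 0, so mg = mv_min²/r ⇒ v_min = √(g r) = √(9.8 × 0.544) = 2.309 m/s.

2.31 m/s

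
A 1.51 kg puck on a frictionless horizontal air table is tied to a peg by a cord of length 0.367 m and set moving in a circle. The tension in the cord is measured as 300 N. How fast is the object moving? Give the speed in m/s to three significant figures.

T = m v²/r ⇒ v = √(T r / m) = √(300 × 0.367 / 1.51) = √72.91 = 8.539 m/s.

8.54 m/s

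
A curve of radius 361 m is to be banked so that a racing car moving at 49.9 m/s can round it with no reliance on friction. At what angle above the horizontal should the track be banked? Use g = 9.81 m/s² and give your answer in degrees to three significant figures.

35.1°

With no friction, the horizontal component of the normal force provides the centripetal force: N sinθ = mv²/r, while N cosθ = mg vertically.
Dividing: tanθ = v²/(r g) = (49.9)²/(361 × 9.81) = 2490/3541 = 0.7031.
θ = arctan(0.7031) = 35.11°.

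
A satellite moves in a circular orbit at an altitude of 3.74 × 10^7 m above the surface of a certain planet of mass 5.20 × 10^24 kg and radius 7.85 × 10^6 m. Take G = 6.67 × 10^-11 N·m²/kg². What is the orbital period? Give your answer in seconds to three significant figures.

r = R + h = 7.85 × 10^6 + 3.74 × 10^7 = 4.525 × 10^7 m. Gravity provides the centripetal force: G M m / r² = m v² / r ⇒ v = √(GM/r) = 2769 m/s.
T = 2πr/v = 2π × 4.525 × 10^7 / 2769 = 102700 s.

103000 s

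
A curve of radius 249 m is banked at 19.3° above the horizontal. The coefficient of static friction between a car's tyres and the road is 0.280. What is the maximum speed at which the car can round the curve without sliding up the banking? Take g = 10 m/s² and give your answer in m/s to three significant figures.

41.7 m/s

At the maximum speed, friction acts down the slope at its limiting value f = μN. Radially (horizontal, toward centre): N sinθ + μN cosθ = mv²/r. Vertically: N cosθ − μN sinθ = mg.
Dividing: v² = r g (sinθ + μcosθ)/(cosθ − μsinθ).
sinθ + μcosθ = 0.3305 + 0.280×0.9438 = 0.5948; cosθ − μsinθ = 0.9438 − 0.280×0.3305 = 0.8513.
v² = 249 × 10.0 × 0.5948/0.8513 = 1740 m²/s², so v = 41.71 m/s.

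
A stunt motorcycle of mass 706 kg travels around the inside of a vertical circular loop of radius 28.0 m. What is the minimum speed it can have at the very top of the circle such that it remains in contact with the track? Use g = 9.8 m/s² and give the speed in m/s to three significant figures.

16.6 m/s

At the highest point the centre is directly below, so both the weight and N act inward: N + mg = mv²/r.
At minimum speed N → 0, so mg = mv_min²/r ⇒ v_min = √(g r) = √(9.8 × 28.0) = 16.57 m/s.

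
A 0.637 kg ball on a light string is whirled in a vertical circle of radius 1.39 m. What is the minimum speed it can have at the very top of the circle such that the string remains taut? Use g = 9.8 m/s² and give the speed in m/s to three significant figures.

At the top, both weight mg and T point toward the centre: T + mg = mv²/r.
At minimum speed T → 0, so mg = mv_min²/r ⇒ v_min = √(g r) = √(9.8 × 1.39) = 3.691 m/s.

3.69 m/s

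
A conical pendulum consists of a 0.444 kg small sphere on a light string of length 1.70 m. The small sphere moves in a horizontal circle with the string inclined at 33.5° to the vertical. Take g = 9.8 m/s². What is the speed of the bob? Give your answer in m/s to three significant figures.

2.47 m/s

The radius of the circle is r = L sinθ = 1.70 × sin 33.5° = 0.9383 m.
Horizontally T sinθ = mv²/r and vertically T cosθ = mg, so tanθ = v²/(rg).
v = √(r g tanθ) = √(0.9383 × 9.8 × 0.6619) = √6.086 = 2.467 m/s.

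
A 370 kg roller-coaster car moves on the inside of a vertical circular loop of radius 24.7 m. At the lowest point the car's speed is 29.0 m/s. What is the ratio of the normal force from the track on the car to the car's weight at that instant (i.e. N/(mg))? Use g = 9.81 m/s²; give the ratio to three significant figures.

4.47

At the bottom, N − mg = mv²/r, so N = m(v²/r + g) and N/(mg) = v²/(rg) + 1 = (29.0)²/(24.7 × 9.81) + 1 = 3.471 + 1 = 4.471.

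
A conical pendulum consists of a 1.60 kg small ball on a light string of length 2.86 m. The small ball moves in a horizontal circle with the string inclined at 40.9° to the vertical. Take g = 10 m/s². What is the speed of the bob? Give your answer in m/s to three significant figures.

The radius of the circle is r = L sinθ = 2.86 × sin 40.9° = 1.873 m.
Horizontally T sinθ = mv²/r and vertically T cosθ = mg, so tanθ = v²/(rg).
v = √(r g tanθ) = √(1.873 × 10.0 × 0.8662) = √16.22 = 4.027 m/s.

4.03 m/s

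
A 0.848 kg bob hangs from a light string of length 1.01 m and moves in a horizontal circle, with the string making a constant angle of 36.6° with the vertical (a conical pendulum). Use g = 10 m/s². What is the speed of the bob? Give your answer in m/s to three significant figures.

The radius of the circle is r = L sinθ = 1.01 × sin 36.6° = 0.6022 m.
Horizontally T sinθ = mv²/r and vertically T cosθ = mg, so tanθ = v²/(rg).
v = √(r g tanθ) = √(0.6022 × 10.0 × 0.7427) = √4.472 = 2.115 m/s.

2.11 m/s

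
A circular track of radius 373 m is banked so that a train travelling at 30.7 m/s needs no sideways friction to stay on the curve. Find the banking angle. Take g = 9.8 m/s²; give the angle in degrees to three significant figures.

With no friction, the horizontal component of the normal force provides the centripetal force: N sinθ = mv²/r, while N cosθ = mg vertically.
Dividing: tanθ = v²/(r g) = (30.7)²/(373 × 9.8) = 942.5/3655 = 0.2578.
θ = arctan(0.2578) = 14.46°.

14.5°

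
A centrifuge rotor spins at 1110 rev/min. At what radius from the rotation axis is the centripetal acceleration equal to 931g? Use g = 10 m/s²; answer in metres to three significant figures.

ω = 1110 rev/min × 2π/60 = 116.2 rad/s.
a_c = ω²r = 931g ⇒ r = 931 × 10.0 / (116.2)² = 9310/13510 = 0.6890 m.

0.689 m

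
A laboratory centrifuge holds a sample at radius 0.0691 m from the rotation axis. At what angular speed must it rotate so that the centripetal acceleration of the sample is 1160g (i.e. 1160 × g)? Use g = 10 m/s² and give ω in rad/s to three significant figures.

Centripetal acceleration a_c = ω²r. Setting ω²r = 1160g:
ω = √(1160g / r) = √(1160 × 10.0 / 0.0691) = √167900 = 409.7 rad/s.

410 rad/s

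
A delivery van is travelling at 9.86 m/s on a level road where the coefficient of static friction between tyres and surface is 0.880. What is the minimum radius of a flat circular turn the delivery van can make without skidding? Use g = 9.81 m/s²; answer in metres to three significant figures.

11.3 m

At the limit, μ_s m g = m v²/r, so r_min = v²/(μ_s g) = (9.86)²/(0.880 × 9.81) = 97.22/8.633 = 11.26 m.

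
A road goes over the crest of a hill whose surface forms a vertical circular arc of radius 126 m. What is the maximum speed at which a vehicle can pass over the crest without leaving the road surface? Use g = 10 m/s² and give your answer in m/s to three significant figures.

At the crest the centre of the circle is below the vehicle, so the net downward (centripetal) force is mg − N = mv²/r.
The vehicle leaves the road when N → 0, giving v_max = √(g r) = √(10.0 × 126) = 35.50 m/s.

35.5 m/s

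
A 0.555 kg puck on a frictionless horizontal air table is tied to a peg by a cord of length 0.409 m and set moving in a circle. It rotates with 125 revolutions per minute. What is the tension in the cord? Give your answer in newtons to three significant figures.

ω = 125 rev/min × 2π/60 = 13.09 rad/s, so v = ωr = 13.09 × 0.409 = 5.354 m/s.
The tension is the only horizontal force, so it supplies the full centripetal force: T = m v²/r = 0.555 × (5.354)²/0.409 = 0.555 × 28.66/0.409 = 38.89 N.

38.9 N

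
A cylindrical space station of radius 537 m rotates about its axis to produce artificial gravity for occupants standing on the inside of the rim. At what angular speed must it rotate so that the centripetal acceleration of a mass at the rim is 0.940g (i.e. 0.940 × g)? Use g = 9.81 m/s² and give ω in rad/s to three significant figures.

0.131 rad/s

Centripetal acceleration a_c = ω²r. Setting ω²r = 0.940g:
ω = √(0.940g / r) = √(0.940 × 9.81 / 537) = √0.01717 = 0.1310 rad/s.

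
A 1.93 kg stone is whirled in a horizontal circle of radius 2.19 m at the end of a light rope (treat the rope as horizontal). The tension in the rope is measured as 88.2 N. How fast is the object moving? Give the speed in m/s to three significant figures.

10.0 m/s

T = m v²/r ⇒ v = √(T r / m) = √(88.2 × 2.19 / 1.93) = √100.1 = 10.00 m/s.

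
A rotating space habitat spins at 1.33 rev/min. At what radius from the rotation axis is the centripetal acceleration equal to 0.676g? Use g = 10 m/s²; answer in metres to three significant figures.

348 m

ω = 1.33 rev/min × 2π/60 = 0.1393 rad/s.
a_c = ω²r = 0.676g ⇒ r = 0.676 × 10.0 / (0.1393)² = 6.760/0.01940 = 348.5 m.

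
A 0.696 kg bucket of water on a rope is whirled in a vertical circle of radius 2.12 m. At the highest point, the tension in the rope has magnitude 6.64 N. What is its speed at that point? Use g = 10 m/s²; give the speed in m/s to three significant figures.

At the top, T + mg = mv²/r, so v = √(r(T/m + g)) = √(2.12 × (6.64/0.696 + 10.0)) = √(2.12 × 19.54) = √41.43 = 6.436 m/s.

6.44 m/s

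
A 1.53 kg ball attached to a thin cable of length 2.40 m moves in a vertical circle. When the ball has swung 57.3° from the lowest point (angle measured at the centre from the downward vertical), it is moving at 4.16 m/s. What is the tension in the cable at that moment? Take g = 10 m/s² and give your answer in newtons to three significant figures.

19.3 N

Take the radial direction toward the centre of the circle as positive. The component of the weight along the string toward the centre is −mg cos φ (φ measured from the bottom), so Newton's second law along the string gives T − mg cos φ = m v²/r.
cos 57.3° = 0.5402, so T = m(v²/r + g cos φ) = 1.53 × ((4.16)²/2.40 + 10.0 × 0.5402) = 1.53 × (7.211 + (5.402)) = 1.53 × 12.61 = 19.30 N.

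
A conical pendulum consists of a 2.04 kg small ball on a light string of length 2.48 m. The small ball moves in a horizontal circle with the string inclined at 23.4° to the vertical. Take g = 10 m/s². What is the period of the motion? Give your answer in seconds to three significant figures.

r = L sinθ = 0.9849 m. From T sinθ = mω²r and T cosθ = mg: tanθ = ω²r/g, so ω² = g tanθ / r = g/(L cosθ).
ω = √(g/(L cosθ)) = √(10.0/(2.48 × 0.9178)) = √4.394 = 2.096 rad/s.
Period = 2π/ω = 2.998 s.

3.00 s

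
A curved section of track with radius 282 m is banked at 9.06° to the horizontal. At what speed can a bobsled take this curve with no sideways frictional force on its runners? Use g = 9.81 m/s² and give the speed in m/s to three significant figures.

On a frictionless banked curve, N sinθ = mv²/r and N cosθ = mg, so tanθ = v²/(rg).
v = √(r g tanθ) = √(282 × 9.81 × tan 9.06°) = √(282 × 9.81 × 0.1595) = √441.1 = 21.00 m/s.

21.0 m/s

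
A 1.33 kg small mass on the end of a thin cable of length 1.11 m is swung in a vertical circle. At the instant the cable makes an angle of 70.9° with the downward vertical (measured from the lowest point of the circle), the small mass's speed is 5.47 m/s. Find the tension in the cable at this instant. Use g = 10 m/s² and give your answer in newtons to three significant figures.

Take the radial direction toward the centre of the circle as positive. The component of the weight along the string toward the centre is −mg cos φ (φ measured from the bottom), so Newton's second law along the string gives T − mg cos φ = m v²/r.
cos 70.9° = 0.3272, so T = m(v²/r + g cos φ) = 1.33 × ((5.47)²/1.11 + 10.0 × 0.3272) = 1.33 × (26.96 + (3.272)) = 1.33 × 30.23 = 40.20 N.

40.2 N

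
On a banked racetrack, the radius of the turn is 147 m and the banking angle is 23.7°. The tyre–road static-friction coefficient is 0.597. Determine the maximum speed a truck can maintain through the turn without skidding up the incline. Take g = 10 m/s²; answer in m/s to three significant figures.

45.4 m/s

At the maximum speed, friction acts down the slope at its limiting value f = μN. Radially (horizontal, toward centre): N sinθ + μN cosθ = mv²/r. Vertically: N cosθ − μN sinθ = mg.
Dividing: v² = r g (sinθ + μcosθ)/(cosθ − μsinθ).
sinθ + μcosθ = 0.4019 + 0.597×0.9157 = 0.9486; cosθ − μsinθ = 0.9157 − 0.597×0.4019 = 0.6757.
v² = 147 × 10.0 × 0.9486/0.6757 = 2064 m²/s², so v = 45.43 m/s.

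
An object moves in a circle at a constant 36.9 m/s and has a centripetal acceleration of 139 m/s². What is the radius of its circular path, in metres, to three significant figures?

9.80 m

a_c = v²/r ⇒ r = v²/a_c = (36.9)²/139 = 1362/139 = 9.796 m.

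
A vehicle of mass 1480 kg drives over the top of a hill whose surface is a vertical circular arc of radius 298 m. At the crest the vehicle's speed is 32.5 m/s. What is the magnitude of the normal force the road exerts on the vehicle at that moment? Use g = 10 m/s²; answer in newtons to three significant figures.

At the crest the centripetal acceleration points downward (toward the centre of the arc), so mg − N = mv²/r.
N = m(g − v²/r) = 1480 × (10.0 − (32.5)²/298) = 1480 × (10.0 − 3.544) = 1480 × 6.456 = 9554 N.

9550 N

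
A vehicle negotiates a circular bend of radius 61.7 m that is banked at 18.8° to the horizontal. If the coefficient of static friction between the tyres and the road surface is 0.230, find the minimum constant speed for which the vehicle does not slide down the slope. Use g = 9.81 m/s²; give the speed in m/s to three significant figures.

At the minimum speed, friction acts up the slope at its limiting value f = μN. Radially (horizontal, toward centre): N sinθ − μN cosθ = mv²/r. Vertically: N cosθ + μN sinθ = mg.
Dividing: v² = r g (sinθ − μcosθ)/(cosθ + μsinθ).
sinθ − μcosθ = 0.3223 − 0.230×0.9466 = 0.1045; cosθ + μsinθ = 0.9466 + 0.230×0.3223 = 1.021.
v² = 61.7 × 9.81 × 0.1045/1.021 = 61.99 m²/s², so v = 7.873 m/s.

7.87 m/s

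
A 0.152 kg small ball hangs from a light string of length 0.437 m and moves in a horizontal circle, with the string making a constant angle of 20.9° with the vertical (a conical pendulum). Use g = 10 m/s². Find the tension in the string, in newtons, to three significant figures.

Vertically the bob has no acceleration, so T cosθ = mg.
T = mg/cosθ = 0.152 × 10.0 / cos 20.9° = 1.520/0.9342 = 1.627 N.

1.63 N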